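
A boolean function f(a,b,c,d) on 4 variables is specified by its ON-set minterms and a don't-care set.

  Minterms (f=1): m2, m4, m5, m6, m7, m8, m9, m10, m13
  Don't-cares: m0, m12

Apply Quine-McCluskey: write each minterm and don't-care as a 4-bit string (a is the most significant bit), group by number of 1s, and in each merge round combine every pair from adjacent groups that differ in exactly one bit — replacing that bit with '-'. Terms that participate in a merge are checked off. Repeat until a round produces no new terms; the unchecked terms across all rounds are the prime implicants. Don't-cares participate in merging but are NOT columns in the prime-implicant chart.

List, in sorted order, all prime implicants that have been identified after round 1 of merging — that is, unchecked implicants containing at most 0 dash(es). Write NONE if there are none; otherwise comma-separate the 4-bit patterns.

Round 0: 0000✓ 0010✓ 0100✓ 0101✓ 0110✓ 0111✓ 1000✓ 1001✓ 1010✓ 1100✓ 1101✓
Round 1: -000✓ -010✓ -100✓ -101✓ 0-00✓ 0-10✓ 00-0✓ 01-0✓ 01-1✓ 010-✓ 011-✓ 1-00✓ 1-01✓ 10-0✓ 100-✓ 110-✓
Round 2: --00 -0-0 -10- 0--0 01-- 1-0-
PIs = {--00, -0-0, -10-, 0--0, 01--, 1-0-}

NONE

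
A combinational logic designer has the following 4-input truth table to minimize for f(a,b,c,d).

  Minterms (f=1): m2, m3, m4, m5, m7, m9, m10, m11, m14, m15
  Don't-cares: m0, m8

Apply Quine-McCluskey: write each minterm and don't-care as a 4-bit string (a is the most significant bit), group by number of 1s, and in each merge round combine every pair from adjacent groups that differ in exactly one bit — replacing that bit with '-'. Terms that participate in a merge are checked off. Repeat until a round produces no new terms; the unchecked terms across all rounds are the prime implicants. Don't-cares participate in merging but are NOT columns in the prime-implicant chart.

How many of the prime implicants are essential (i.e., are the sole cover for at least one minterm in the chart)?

size-2^0 implicants → 0000(✓)  0010(✓)  0011(✓)  0100(✓)  0101(✓)  0111(✓)  1000(✓)  1001(✓)  1010(✓)  1011(✓)  1110(✓)  1111(✓)
size-2^1 implicants → -000(✓)  -010(✓)  -011(✓)  -111(✓)  0-00  0-11(✓)  00-0(✓)  001-(✓)  01-1  010-  1-10(✓)  1-11(✓)  10-0(✓)  10-1(✓)  100-(✓)  101-(✓)  111-(✓)
size-2^2 implicants → --11  -0-0  -01-  1-1-  10--
Unchecked terms (primes): --11, -0-0, -01-, 0-00, 01-1, 010-, 1-1-, 10--
Minterm coverage:
  m2 ⊆ -0-0,-01-
  m3 ⊆ --11,-01-
  m4 ⊆ 0-00,010-
  m5 ⊆ 01-1,010-
  m7 ⊆ --11,01-1
  m9 ⊆ 10-- [E]
  m10 ⊆ -0-0,-01-,1-1-,10--
  m11 ⊆ --11,-01-,1-1-,10--
  m14 ⊆ 1-1- [E]
  m15 ⊆ --11,1-1-
E = {1-1-, 10--}

2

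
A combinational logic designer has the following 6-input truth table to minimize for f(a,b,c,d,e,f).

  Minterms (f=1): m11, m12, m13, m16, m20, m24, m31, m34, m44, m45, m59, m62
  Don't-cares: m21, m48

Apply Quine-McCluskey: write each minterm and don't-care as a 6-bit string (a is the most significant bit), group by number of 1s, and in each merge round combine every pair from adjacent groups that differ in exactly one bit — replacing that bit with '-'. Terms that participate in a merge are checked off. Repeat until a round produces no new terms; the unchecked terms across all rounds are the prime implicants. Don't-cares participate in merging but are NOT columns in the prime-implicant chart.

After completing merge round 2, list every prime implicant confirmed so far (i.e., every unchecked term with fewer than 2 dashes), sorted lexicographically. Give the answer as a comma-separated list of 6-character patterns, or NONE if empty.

Round 0: 001011 001100✓ 001101✓ 010000✓ 010100✓ 010101✓ 011000✓ 011111 100010 101100✓ 101101✓ 110000✓ 111011 111110
Round 1: -01100✓ -01101✓ -10000 00110-✓ 01-000 010-00 01010- 10110-✓
Round 2: -0110-
PIs = {-0110-, -10000, 001011, 01-000, 010-00, 01010-, 011111, 100010, 111011, 111110}

-10000, 001011, 01-000, 010-00, 01010-, 011111, 100010, 111011, 111110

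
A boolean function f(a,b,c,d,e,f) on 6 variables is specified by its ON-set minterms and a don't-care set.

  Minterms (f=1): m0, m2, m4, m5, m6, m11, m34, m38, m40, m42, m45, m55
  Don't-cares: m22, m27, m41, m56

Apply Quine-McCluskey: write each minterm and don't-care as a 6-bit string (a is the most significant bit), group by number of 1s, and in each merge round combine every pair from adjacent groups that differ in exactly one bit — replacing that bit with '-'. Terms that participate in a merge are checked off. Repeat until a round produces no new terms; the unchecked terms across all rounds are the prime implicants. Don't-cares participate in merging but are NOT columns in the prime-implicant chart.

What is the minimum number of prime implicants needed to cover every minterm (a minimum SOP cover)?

size-2^0 implicants → 000000(✓)  000010(✓)  000100(✓)  000101(✓)  000110(✓)  001011(✓)  010110(✓)  011011(✓)  100010(✓)  100110(✓)  101000(✓)  101001(✓)  101010(✓)  101101(✓)  110111  111000(✓)
size-2^1 implicants → -00010(✓)  -00110(✓)  0-0110  0-1011  000-00(✓)  000-10(✓)  0000-0(✓)  0001-0(✓)  00010-  1-1000  10-010  100-10(✓)  101-01  1010-0  10100-
size-2^2 implicants → -00-10  000--0
Unchecked terms (primes): -00-10, 0-0110, 0-1011, 000--0, 00010-, 1-1000, 10-010, 101-01, 1010-0, 10100-, 110111
Minterm coverage:
  m0 ⊆ 000--0 [E]
  m2 ⊆ -00-10,000--0
  m4 ⊆ 000--0,00010-
  m5 ⊆ 00010- [E]
  m6 ⊆ -00-10,0-0110,000--0
  m11 ⊆ 0-1011 [E]
  m34 ⊆ -00-10,10-010
  m38 ⊆ -00-10 [E]
  m40 ⊆ 1-1000,1010-0,10100-
  m42 ⊆ 10-010,1010-0
  m45 ⊆ 101-01 [E]
  m55 ⊆ 110111 [E]
E = {-00-10, 0-1011, 000--0, 00010-, 101-01, 110111}
Petrick residual → 1010-0
Cover = b'c'ef' + a'cd'ef + a'b'c'f' + a'b'c'de' + ab'ce'f + ab'cd'f' + abc'def  |cover|=7

7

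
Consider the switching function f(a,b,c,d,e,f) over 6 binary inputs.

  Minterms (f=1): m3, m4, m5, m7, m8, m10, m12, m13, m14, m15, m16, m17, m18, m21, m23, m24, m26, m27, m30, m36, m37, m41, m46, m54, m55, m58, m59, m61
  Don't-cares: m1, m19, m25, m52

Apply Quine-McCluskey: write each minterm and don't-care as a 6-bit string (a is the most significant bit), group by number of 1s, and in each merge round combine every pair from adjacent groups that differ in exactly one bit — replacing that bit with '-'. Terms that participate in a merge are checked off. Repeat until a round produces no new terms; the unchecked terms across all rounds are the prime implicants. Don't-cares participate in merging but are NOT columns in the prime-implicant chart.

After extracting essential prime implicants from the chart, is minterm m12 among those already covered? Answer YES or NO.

[col 0] 000001*, 000011*, 000100*, 000101*, 000111*, 001000*, 001010*, 001100*, 001101*, 001110*, 001111*, 010000*, 010001*, 010010*, 010011*, 010101*, 010111*, 011000*, 011001*, 011010*, 011011*, 011110*, 100100*, 100101*, 101001, 101110*, 110100*, 110110*, 110111*, 111010*, 111011*, 111101
[col 1] -00100*, -00101*, -01110, -10111, -11010*, -11011*, 0-0001*, 0-0011*, 0-0101*, 0-0111*, 0-1000*, 0-1010*, 0-1110*, 00-100*, 00-101*, 00-111*, 000-01*, 000-11*, 0000-1*, 0001-1*, 00010-*, 001-00*, 001-10*, 0010-0*, 0011-0*, 0011-1*, 00110-*, 00111-*, 01-000*, 01-001*, 01-010*, 01-011*, 010-01*, 010-11*, 0100-0*, 0100-1*, 01000-*, 01001-*, 0101-1*, 011-10*, 0110-0*, 0110-1*, 01100-*, 01101-*, 1-0100, 10010-*, 1101-0, 11011-, 11101-*
[col 2] -0010-, -1101-, 0-0-01*, 0-0-11*, 0-00-1*, 0-01-1*, 0-1-10, 0-10-0, 00-1-1, 00-10-, 000--1*, 001--0, 0011--, 01-0-0*, 01-0-1*, 01-00-*, 01-01-*, 010--1*, 0100--*, 0110--*
[col 3] 0-0--1, 01-0--
Prime implicants: -0010-, -01110, -10111, -1101-, 0-0--1, 0-1-10, 0-10-0, 00-1-1, 00-10-, 001--0, 0011--, 01-0--, 1-0100, 101001, 1101-0, 11011-, 111101
PI chart (minterm → PIs covering it):
  3 | 0-0--1  (sole → essential)
  4 | -0010-,00-10-
  5 | -0010-,0-0--1,00-1-1,00-10-
  7 | 0-0--1,00-1-1
  8 | 0-10-0,001--0
  10 | 0-1-10,0-10-0,001--0
  12 | 00-10-,001--0,0011--
  13 | 00-1-1,00-10-,0011--
  14 | -01110,0-1-10,001--0,0011--
  15 | 00-1-1,0011--
  16 | 01-0--  (sole → essential)
  17 | 0-0--1,01-0--
  18 | 01-0--  (sole → essential)
  21 | 0-0--1  (sole → essential)
  23 | -10111,0-0--1
  24 | 0-10-0,01-0--
  26 | -1101-,0-1-10,0-10-0,01-0--
  27 | -1101-,01-0--
  30 | 0-1-10  (sole → essential)
  36 | -0010-,1-0100
  37 | -0010-  (sole → essential)
  41 | 101001  (sole → essential)
  46 | -01110  (sole → essential)
  54 | 1101-0,11011-
  55 | -10111,11011-
  58 | -1101-  (sole → essential)
  59 | -1101-  (sole → essential)
  61 | 111101  (sole → essential)
Essential prime implicants: -0010-, -01110, -1101-, 0-0--1, 0-1-10, 01-0--, 101001, 111101

NO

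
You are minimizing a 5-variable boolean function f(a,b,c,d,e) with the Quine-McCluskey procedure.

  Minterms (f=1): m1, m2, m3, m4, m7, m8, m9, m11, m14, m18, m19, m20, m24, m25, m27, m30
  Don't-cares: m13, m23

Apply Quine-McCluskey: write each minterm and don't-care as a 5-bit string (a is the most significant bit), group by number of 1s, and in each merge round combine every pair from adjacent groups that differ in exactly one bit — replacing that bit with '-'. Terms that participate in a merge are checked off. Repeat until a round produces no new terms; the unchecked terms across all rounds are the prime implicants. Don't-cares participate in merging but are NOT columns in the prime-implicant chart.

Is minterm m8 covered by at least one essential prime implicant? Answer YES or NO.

YES

Round 0: 00001✓ 00010✓ 00011✓ 00100✓ 00111✓ 01000✓ 01001✓ 01011✓ 01101✓ 01110✓ 10010✓ 10011✓ 10100✓ 10111✓ 11000✓ 11001✓ 11011✓ 11110✓
Round 1: -0010✓ -0011✓ -0100 -0111✓ -1000✓ -1001✓ -1011✓ -1110 0-001✓ 0-011✓ 00-11✓ 000-1✓ 0001-✓ 01-01 010-1✓ 0100-✓ 1-011✓ 10-11✓ 1001-✓ 110-1✓ 1100-✓
Round 2: --011 -0-11 -001- -10-1 -100- 0-0-1
PIs = {--011, -0-11, -001-, -0100, -10-1, -100-, -1110, 0-0-1, 01-01}
Coverage chart:
  m1: 0-0-1 ←essential
  m2: -001- ←essential
  m3: --011,-0-11,-001-,0-0-1
  m4: -0100 ←essential
  m7: -0-11 ←essential
  m8: -100- ←essential
  m9: -10-1,-100-,0-0-1,01-01
  m11: --011,-10-1,0-0-1
  m14: -1110 ←essential
  m18: -001- ←essential
  m19: --011,-0-11,-001-
  m20: -0100 ←essential
  m24: -100- ←essential
  m25: -10-1,-100-
  m27: --011,-10-1
  m30: -1110 ←essential
Essential: -0-11, -001-, -0100, -100-, -1110, 0-0-1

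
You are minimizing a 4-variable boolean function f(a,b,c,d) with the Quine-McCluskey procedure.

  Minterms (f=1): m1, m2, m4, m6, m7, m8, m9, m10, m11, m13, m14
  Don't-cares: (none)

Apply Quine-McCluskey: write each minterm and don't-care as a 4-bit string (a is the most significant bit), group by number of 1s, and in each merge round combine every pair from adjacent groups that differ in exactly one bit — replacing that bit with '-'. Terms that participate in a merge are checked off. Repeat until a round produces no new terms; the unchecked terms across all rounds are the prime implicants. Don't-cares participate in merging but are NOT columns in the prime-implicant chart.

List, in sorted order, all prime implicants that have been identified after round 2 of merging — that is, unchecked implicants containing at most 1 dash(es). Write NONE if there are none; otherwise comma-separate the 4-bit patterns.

[col 0] 0001*, 0010*, 0100*, 0110*, 0111*, 1000*, 1001*, 1010*, 1011*, 1101*, 1110*
[col 1] -001, -010*, -110*, 0-10*, 01-0, 011-, 1-01, 1-10*, 10-0*, 10-1*, 100-*, 101-*
[col 2] --10, 10--
Prime implicants: --10, -001, 01-0, 011-, 1-01, 10--

-001, 01-0, 011-, 1-01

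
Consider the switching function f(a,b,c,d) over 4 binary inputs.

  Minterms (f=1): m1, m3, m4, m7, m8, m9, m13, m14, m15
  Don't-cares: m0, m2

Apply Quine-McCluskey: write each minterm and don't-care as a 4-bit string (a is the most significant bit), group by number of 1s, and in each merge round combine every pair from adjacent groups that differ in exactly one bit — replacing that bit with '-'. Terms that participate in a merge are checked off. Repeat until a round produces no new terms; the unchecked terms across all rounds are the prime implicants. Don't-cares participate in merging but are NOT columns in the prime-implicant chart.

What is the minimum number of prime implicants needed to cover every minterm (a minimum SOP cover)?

Round 0: 0000✓ 0001✓ 0010✓ 0011✓ 0100✓ 0111✓ 1000✓ 1001✓ 1101✓ 1110✓ 1111✓
Round 1: -000✓ -001✓ -111 0-00 0-11 00-0✓ 00-1✓ 000-✓ 001-✓ 1-01 100-✓ 11-1 111-
Round 2: -00- 00--
PIs = {-00-, -111, 0-00, 0-11, 00--, 1-01, 11-1, 111-}
Coverage chart:
  m1: -00-,00--
  m3: 0-11,00--
  m4: 0-00 ←essential
  m7: -111,0-11
  m8: -00- ←essential
  m9: -00-,1-01
  m13: 1-01,11-1
  m14: 111- ←essential
  m15: -111,11-1,111-
Essential: -00-, 0-00, 111-
Petrick residual → 0-11, 1-01
Min cover (5 terms): b'c' + a'c'd' + a'cd + ac'd + abc

5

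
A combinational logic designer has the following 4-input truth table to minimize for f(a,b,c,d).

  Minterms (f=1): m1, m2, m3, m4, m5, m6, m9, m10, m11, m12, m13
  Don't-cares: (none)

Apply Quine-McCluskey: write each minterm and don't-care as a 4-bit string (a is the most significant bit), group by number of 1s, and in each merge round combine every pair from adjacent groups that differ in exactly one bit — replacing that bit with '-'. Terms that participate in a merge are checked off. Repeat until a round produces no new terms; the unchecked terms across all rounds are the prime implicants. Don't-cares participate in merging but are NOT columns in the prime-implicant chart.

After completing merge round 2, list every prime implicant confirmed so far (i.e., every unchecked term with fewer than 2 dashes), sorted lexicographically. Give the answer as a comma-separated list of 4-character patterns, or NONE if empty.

size-2^0 implicants → 0001(✓)  0010(✓)  0011(✓)  0100(✓)  0101(✓)  0110(✓)  1001(✓)  1010(✓)  1011(✓)  1100(✓)  1101(✓)
size-2^1 implicants → -001(✓)  -010(✓)  -011(✓)  -100(✓)  -101(✓)  0-01(✓)  0-10  00-1(✓)  001-(✓)  01-0  010-(✓)  1-01(✓)  10-1(✓)  101-(✓)  110-(✓)
size-2^2 implicants → --01  -0-1  -01-  -10-
Unchecked terms (primes): --01, -0-1, -01-, -10-, 0-10, 01-0

0-10, 01-0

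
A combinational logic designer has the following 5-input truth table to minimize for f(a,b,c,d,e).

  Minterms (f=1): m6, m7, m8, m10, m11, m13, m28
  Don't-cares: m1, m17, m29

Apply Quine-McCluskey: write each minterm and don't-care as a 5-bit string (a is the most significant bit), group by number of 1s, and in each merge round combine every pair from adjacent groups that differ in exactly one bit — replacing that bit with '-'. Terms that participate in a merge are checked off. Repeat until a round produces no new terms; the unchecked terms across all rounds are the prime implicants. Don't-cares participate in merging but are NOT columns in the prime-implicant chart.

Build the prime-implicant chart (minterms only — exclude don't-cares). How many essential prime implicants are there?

Round 0: 00001✓ 00110✓ 00111✓ 01000✓ 01010✓ 01011✓ 01101✓ 10001✓ 11100✓ 11101✓
Round 1: -0001 -1101 0011- 010-0 0101- 1110-
PIs = {-0001, -1101, 0011-, 010-0, 0101-, 1110-}
Coverage chart:
  m6: 0011- ←essential
  m7: 0011- ←essential
  m8: 010-0 ←essential
  m10: 010-0,0101-
  m11: 0101- ←essential
  m13: -1101 ←essential
  m28: 1110- ←essential
Essential: -1101, 0011-, 010-0, 0101-, 1110-

5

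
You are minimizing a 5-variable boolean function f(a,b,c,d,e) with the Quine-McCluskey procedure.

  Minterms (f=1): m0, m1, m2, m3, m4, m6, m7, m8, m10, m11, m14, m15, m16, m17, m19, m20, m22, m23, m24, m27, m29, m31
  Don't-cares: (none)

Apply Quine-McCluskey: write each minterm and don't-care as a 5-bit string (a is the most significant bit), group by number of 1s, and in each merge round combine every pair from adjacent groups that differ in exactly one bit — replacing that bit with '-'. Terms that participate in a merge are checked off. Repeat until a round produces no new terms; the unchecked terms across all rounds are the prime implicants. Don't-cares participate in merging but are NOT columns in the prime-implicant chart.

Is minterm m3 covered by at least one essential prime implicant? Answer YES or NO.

YES

[col 0] 00000*, 00001*, 00010*, 00011*, 00100*, 00110*, 00111*, 01000*, 01010*, 01011*, 01110*, 01111*, 10000*, 10001*, 10011*, 10100*, 10110*, 10111*, 11000*, 11011*, 11101*, 11111*
[col 1] -0000*, -0001*, -0011*, -0100*, -0110*, -0111*, -1000*, -1011*, -1111*, 0-000*, 0-010*, 0-011*, 0-110*, 0-111*, 00-00*, 00-10*, 00-11*, 000-0*, 000-1*, 0000-*, 0001-*, 001-0*, 0011-*, 01-10*, 01-11*, 010-0*, 0101-*, 0111-*, 1-000*, 1-011*, 1-111*, 10-00*, 10-11*, 100-1*, 1000-*, 101-0*, 1011-*, 11-11*, 111-1
[col 2] --000, --011*, --111*, -0-00, -0-11*, -00-1, -000-, -01-0, -011-, -1-11*, 0--10*, 0--11*, 0-0-0, 0-01-*, 0-11-*, 00--0, 00-1-*, 000--, 01-1-*, 1--11*
[col 3] ---11, 0--1-
Prime implicants: ---11, --000, -0-00, -00-1, -000-, -01-0, -011-, 0--1-, 0-0-0, 00--0, 000--, 111-1
PI chart (minterm → PIs covering it):
  0 | --000,-0-00,-000-,0-0-0,00--0,000--
  1 | -00-1,-000-,000--
  2 | 0--1-,0-0-0,00--0,000--
  3 | ---11,-00-1,0--1-,000--
  4 | -0-00,-01-0,00--0
  6 | -01-0,-011-,0--1-,00--0
  7 | ---11,-011-,0--1-
  8 | --000,0-0-0
  10 | 0--1-,0-0-0
  11 | ---11,0--1-
  14 | 0--1-  (sole → essential)
  15 | ---11,0--1-
  16 | --000,-0-00,-000-
  17 | -00-1,-000-
  19 | ---11,-00-1
  20 | -0-00,-01-0
  22 | -01-0,-011-
  23 | ---11,-011-
  24 | --000  (sole → essential)
  27 | ---11  (sole → essential)
  29 | 111-1  (sole → essential)
  31 | ---11,111-1
Essential prime implicants: ---11, --000, 0--1-, 111-1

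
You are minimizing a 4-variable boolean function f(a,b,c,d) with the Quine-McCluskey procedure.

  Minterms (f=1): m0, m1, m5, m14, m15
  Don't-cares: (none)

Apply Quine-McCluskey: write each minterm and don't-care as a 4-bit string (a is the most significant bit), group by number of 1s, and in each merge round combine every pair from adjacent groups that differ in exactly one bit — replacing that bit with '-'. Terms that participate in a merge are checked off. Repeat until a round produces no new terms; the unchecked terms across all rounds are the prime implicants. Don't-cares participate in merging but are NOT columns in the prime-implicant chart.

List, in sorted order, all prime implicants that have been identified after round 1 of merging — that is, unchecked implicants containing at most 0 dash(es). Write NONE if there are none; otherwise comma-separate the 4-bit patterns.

[col 0] 0000*, 0001*, 0101*, 1110*, 1111*
[col 1] 0-01, 000-, 111-
Prime implicants: 0-01, 000-, 111-

NONE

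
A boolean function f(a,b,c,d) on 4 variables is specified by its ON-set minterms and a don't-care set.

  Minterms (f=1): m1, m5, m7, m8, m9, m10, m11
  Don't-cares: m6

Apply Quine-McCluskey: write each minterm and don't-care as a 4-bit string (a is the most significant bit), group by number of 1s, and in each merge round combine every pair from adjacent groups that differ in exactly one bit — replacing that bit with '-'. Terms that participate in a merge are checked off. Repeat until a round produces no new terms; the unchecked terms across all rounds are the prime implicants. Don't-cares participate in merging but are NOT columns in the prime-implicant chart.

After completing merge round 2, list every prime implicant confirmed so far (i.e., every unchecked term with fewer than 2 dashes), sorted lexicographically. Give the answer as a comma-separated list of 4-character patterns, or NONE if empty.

-001, 0-01, 01-1, 011-

[col 0] 0001*, 0101*, 0110*, 0111*, 1000*, 1001*, 1010*, 1011*
[col 1] -001, 0-01, 01-1, 011-, 10-0*, 10-1*, 100-*, 101-*
[col 2] 10--
Prime implicants: -001, 0-01, 01-1, 011-, 10--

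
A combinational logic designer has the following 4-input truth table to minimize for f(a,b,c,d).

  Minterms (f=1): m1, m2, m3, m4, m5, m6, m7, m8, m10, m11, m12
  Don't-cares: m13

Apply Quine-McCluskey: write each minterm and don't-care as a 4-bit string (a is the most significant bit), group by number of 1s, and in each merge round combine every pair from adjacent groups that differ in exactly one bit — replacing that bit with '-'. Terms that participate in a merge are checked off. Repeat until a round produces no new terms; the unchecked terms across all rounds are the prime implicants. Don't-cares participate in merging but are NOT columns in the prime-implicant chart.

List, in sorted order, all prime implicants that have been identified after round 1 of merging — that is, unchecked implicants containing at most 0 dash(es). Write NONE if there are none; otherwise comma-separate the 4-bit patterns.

NONE

Round 0: 0001✓ 0010✓ 0011✓ 0100✓ 0101✓ 0110✓ 0111✓ 1000✓ 1010✓ 1011✓ 1100✓ 1101✓
Round 1: -010✓ -011✓ -100✓ -101✓ 0-01✓ 0-10✓ 0-11✓ 00-1✓ 001-✓ 01-0✓ 01-1✓ 010-✓ 011-✓ 1-00 10-0 101-✓ 110-✓
Round 2: -01- -10- 0--1 0-1- 01--
PIs = {-01-, -10-, 0--1, 0-1-, 01--, 1-00, 10-0}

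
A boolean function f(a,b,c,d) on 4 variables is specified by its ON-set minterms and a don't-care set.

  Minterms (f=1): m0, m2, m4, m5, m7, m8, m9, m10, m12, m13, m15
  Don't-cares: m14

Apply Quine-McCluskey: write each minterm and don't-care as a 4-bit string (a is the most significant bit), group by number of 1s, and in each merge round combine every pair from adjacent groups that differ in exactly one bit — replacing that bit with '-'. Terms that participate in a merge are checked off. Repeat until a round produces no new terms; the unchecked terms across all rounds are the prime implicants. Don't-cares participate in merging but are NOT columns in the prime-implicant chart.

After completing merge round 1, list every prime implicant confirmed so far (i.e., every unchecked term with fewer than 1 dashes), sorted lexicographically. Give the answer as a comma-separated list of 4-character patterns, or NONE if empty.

size-2^0 implicants → 0000(✓)  0010(✓)  0100(✓)  0101(✓)  0111(✓)  1000(✓)  1001(✓)  1010(✓)  1100(✓)  1101(✓)  1110(✓)  1111(✓)
size-2^1 implicants → -000(✓)  -010(✓)  -100(✓)  -101(✓)  -111(✓)  0-00(✓)  00-0(✓)  01-1(✓)  010-(✓)  1-00(✓)  1-01(✓)  1-10(✓)  10-0(✓)  100-(✓)  11-0(✓)  11-1(✓)  110-(✓)  111-(✓)
size-2^2 implicants → --00  -0-0  -1-1  -10-  1--0  1-0-  11--
Unchecked terms (primes): --00, -0-0, -1-1, -10-, 1--0, 1-0-, 11--

NONE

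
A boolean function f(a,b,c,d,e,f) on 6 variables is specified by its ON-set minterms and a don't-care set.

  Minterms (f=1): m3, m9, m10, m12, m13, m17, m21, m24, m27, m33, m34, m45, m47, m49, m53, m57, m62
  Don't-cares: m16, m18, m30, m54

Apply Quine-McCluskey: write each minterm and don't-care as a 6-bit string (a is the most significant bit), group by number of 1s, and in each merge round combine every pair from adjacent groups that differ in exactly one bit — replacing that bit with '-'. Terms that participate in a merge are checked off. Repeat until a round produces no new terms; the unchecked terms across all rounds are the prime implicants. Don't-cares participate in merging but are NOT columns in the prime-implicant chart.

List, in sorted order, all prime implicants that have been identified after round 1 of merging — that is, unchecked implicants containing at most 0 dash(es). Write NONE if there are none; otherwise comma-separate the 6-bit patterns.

Round 0: 000011 001001✓ 001010 001100✓ 001101✓ 010000✓ 010001✓ 010010✓ 010101✓ 011000✓ 011011 011110✓ 100001✓ 100010 101101✓ 101111✓ 110001✓ 110101✓ 110110✓ 111001✓ 111110✓
Round 1: -01101 -10001✓ -10101✓ -11110 001-01 00110- 01-000 010-01✓ 0100-0 01000- 1-0001 1011-1 11-001 11-110 110-01✓
Round 2: -10-01
PIs = {-01101, -10-01, -11110, 000011, 001-01, 001010, 00110-, 01-000, 0100-0, 01000-, 011011, 1-0001, 100010, 1011-1, 11-001, 11-110}

000011, 001010, 011011, 100010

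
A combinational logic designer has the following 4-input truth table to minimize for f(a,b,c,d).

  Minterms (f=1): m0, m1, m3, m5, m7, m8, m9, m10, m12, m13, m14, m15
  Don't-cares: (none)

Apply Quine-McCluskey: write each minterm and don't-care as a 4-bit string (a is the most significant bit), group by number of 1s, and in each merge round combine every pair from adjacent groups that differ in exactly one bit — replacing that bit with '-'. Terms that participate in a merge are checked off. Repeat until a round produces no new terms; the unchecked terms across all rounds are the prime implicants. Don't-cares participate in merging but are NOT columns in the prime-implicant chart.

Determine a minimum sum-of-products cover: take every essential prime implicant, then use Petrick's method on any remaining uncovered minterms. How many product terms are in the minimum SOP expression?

4

[col 0] 0000*, 0001*, 0011*, 0101*, 0111*, 1000*, 1001*, 1010*, 1100*, 1101*, 1110*, 1111*
[col 1] -000*, -001*, -101*, -111*, 0-01*, 0-11*, 00-1*, 000-*, 01-1*, 1-00*, 1-01*, 1-10*, 10-0*, 100-*, 11-0*, 11-1*, 110-*, 111-*
[col 2] --01, -00-, -1-1, 0--1, 1--0, 1-0-, 11--
Prime implicants: --01, -00-, -1-1, 0--1, 1--0, 1-0-, 11--
PI chart (minterm → PIs covering it):
  0 | -00-  (sole → essential)
  1 | --01,-00-,0--1
  3 | 0--1  (sole → essential)
  5 | --01,-1-1,0--1
  7 | -1-1,0--1
  8 | -00-,1--0,1-0-
  9 | --01,-00-,1-0-
  10 | 1--0  (sole → essential)
  12 | 1--0,1-0-,11--
  13 | --01,-1-1,1-0-,11--
  14 | 1--0,11--
  15 | -1-1,11--
Essential prime implicants: -00-, 0--1, 1--0
Petrick residual → -1-1
Minimum SOP uses 4 PIs: b'c' + bd + a'd + ad'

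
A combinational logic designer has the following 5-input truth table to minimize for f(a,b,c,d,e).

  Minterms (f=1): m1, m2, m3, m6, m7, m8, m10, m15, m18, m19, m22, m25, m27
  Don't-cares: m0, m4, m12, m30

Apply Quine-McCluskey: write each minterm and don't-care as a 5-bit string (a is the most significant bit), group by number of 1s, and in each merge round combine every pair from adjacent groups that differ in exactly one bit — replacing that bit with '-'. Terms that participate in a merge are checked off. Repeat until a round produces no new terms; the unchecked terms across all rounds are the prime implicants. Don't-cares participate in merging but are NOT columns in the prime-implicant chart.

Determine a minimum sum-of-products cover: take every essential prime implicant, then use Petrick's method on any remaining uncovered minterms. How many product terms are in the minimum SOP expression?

6

size-2^0 implicants → 00000(✓)  00001(✓)  00010(✓)  00011(✓)  00100(✓)  00110(✓)  00111(✓)  01000(✓)  01010(✓)  01100(✓)  01111(✓)  10010(✓)  10011(✓)  10110(✓)  11001(✓)  11011(✓)  11110(✓)
size-2^1 implicants → -0010(✓)  -0011(✓)  -0110(✓)  0-000(✓)  0-010(✓)  0-100(✓)  0-111  00-00(✓)  00-10(✓)  00-11(✓)  000-0(✓)  000-1(✓)  0000-(✓)  0001-(✓)  001-0(✓)  0011-(✓)  01-00(✓)  010-0(✓)  1-011  1-110  10-10(✓)  1001-(✓)  110-1
size-2^2 implicants → -0-10  -001-  0--00  0-0-0  00--0  00-1-  000--
Unchecked terms (primes): -0-10, -001-, 0--00, 0-0-0, 0-111, 00--0, 00-1-, 000--, 1-011, 1-110, 110-1
Minterm coverage:
  m1 ⊆ 000-- [E]
  m2 ⊆ -0-10,-001-,0-0-0,00--0,00-1-,000--
  m3 ⊆ -001-,00-1-,000--
  m6 ⊆ -0-10,00--0,00-1-
  m7 ⊆ 0-111,00-1-
  m8 ⊆ 0--00,0-0-0
  m10 ⊆ 0-0-0 [E]
  m15 ⊆ 0-111 [E]
  m18 ⊆ -0-10,-001-
  m19 ⊆ -001-,1-011
  m22 ⊆ -0-10,1-110
  m25 ⊆ 110-1 [E]
  m27 ⊆ 1-011,110-1
E = {0-0-0, 0-111, 000--, 110-1}
Petrick residual → -0-10, -001-
Cover = b'de' + b'c'd + a'c'e' + a'cde + a'b'c' + abc'e  |cover|=6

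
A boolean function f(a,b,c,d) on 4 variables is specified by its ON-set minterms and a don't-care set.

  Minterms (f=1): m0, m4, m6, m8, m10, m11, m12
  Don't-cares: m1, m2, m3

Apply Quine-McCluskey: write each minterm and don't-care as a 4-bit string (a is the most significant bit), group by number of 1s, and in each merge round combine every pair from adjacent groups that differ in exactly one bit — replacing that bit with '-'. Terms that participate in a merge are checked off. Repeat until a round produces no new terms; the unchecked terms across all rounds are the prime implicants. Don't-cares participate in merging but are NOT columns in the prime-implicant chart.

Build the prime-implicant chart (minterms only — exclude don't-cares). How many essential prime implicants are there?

3

[col 0] 0000*, 0001*, 0010*, 0011*, 0100*, 0110*, 1000*, 1010*, 1011*, 1100*
[col 1] -000*, -010*, -011*, -100*, 0-00*, 0-10*, 00-0*, 00-1*, 000-*, 001-*, 01-0*, 1-00*, 10-0*, 101-*
[col 2] --00, -0-0, -01-, 0--0, 00--
Prime implicants: --00, -0-0, -01-, 0--0, 00--
PI chart (minterm → PIs covering it):
  0 | --00,-0-0,0--0,00--
  4 | --00,0--0
  6 | 0--0  (sole → essential)
  8 | --00,-0-0
  10 | -0-0,-01-
  11 | -01-  (sole → essential)
  12 | --00  (sole → essential)
Essential prime implicants: --00, -01-, 0--0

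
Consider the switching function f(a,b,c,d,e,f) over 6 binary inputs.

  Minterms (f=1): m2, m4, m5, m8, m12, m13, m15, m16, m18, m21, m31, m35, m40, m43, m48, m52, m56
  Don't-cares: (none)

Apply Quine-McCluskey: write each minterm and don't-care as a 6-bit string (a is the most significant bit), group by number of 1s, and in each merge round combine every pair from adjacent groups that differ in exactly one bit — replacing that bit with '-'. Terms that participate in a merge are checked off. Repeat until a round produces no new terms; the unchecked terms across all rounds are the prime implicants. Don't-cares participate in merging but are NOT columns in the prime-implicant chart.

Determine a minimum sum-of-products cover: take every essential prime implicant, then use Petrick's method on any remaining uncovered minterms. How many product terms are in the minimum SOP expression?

[col 0] 000010*, 000100*, 000101*, 001000*, 001100*, 001101*, 001111*, 010000*, 010010*, 010101*, 011111*, 100011*, 101000*, 101011*, 110000*, 110100*, 111000*
[col 1] -01000, -10000, 0-0010, 0-0101, 0-1111, 00-100*, 00-101*, 00010-*, 001-00, 0011-1, 00110-*, 0100-0, 1-1000, 10-011, 11-000, 110-00
[col 2] 00-10-
Prime implicants: -01000, -10000, 0-0010, 0-0101, 0-1111, 00-10-, 001-00, 0011-1, 0100-0, 1-1000, 10-011, 11-000, 110-00
PI chart (minterm → PIs covering it):
  2 | 0-0010  (sole → essential)
  4 | 00-10-  (sole → essential)
  5 | 0-0101,00-10-
  8 | -01000,001-00
  12 | 00-10-,001-00
  13 | 00-10-,0011-1
  15 | 0-1111,0011-1
  16 | -10000,0100-0
  18 | 0-0010,0100-0
  21 | 0-0101  (sole → essential)
  31 | 0-1111  (sole → essential)
  35 | 10-011  (sole → essential)
  40 | -01000,1-1000
  43 | 10-011  (sole → essential)
  48 | -10000,11-000,110-00
  52 | 110-00  (sole → essential)
  56 | 1-1000,11-000
Essential prime implicants: 0-0010, 0-0101, 0-1111, 00-10-, 10-011, 110-00
Petrick residual → -01000, -10000, 1-1000
Minimum SOP uses 9 PIs: b'cd'e'f' + bc'd'e'f' + a'c'd'ef' + a'c'de'f + a'cdef + a'b'de' + acd'e'f' + ab'd'ef + abc'e'f'

9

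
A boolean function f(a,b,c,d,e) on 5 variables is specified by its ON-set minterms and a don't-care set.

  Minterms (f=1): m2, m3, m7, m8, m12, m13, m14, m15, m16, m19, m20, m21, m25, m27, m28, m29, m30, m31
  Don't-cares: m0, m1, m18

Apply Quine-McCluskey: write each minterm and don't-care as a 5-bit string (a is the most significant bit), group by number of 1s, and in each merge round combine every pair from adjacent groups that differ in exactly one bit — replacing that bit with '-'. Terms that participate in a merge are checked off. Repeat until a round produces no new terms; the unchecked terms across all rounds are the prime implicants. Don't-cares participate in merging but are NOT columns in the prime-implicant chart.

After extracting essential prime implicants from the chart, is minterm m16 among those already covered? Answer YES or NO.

[col 0] 00000*, 00001*, 00010*, 00011*, 00111*, 01000*, 01100*, 01101*, 01110*, 01111*, 10000*, 10010*, 10011*, 10100*, 10101*, 11001*, 11011*, 11100*, 11101*, 11110*, 11111*
[col 1] -0000*, -0010*, -0011*, -1100*, -1101*, -1110*, -1111*, 0-000, 0-111, 00-11, 000-0*, 000-1*, 0000-*, 0001-*, 01-00, 011-0*, 011-1*, 0110-*, 0111-*, 1-011, 1-100*, 1-101*, 10-00, 100-0*, 1001-*, 1010-*, 11-01*, 11-11*, 110-1*, 111-0*, 111-1*, 1110-*, 1111-*
[col 2] -00-0, -001-, -11-0*, -11-1*, -110-*, -111-*, 000--, 011--*, 1-10-, 11--1, 111--*
[col 3] -11--
Prime implicants: -00-0, -001-, -11--, 0-000, 0-111, 00-11, 000--, 01-00, 1-011, 1-10-, 10-00, 11--1
PI chart (minterm → PIs covering it):
  2 | -00-0,-001-,000--
  3 | -001-,00-11,000--
  7 | 0-111,00-11
  8 | 0-000,01-00
  12 | -11--,01-00
  13 | -11--  (sole → essential)
  14 | -11--  (sole → essential)
  15 | -11--,0-111
  16 | -00-0,10-00
  19 | -001-,1-011
  20 | 1-10-,10-00
  21 | 1-10-  (sole → essential)
  25 | 11--1  (sole → essential)
  27 | 1-011,11--1
  28 | -11--,1-10-
  29 | -11--,1-10-,11--1
  30 | -11--  (sole → essential)
  31 | -11--,11--1
Essential prime implicants: -11--, 1-10-, 11--1

NO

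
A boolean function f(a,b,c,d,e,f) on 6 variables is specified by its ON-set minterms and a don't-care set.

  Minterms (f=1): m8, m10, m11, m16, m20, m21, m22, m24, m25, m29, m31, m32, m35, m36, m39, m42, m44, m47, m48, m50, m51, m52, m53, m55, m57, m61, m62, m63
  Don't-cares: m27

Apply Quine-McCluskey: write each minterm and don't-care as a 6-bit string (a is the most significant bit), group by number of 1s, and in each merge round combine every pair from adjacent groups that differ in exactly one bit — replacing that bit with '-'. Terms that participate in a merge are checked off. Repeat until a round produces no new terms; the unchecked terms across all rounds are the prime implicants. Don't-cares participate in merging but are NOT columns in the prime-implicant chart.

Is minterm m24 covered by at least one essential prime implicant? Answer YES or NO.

size-2^0 implicants → 001000(✓)  001010(✓)  001011(✓)  010000(✓)  010100(✓)  010101(✓)  010110(✓)  011000(✓)  011001(✓)  011011(✓)  011101(✓)  011111(✓)  100000(✓)  100011(✓)  100100(✓)  100111(✓)  101010(✓)  101100(✓)  101111(✓)  110000(✓)  110010(✓)  110011(✓)  110100(✓)  110101(✓)  110111(✓)  111001(✓)  111101(✓)  111110(✓)  111111(✓)
size-2^1 implicants → -01010  -10000(✓)  -10100(✓)  -10101(✓)  -11001(✓)  -11101(✓)  -11111(✓)  0-1000  0-1011  0010-0  00101-  01-000  01-101(✓)  010-00(✓)  0101-0  01010-(✓)  011-01(✓)  011-11(✓)  0110-1(✓)  01100-  0111-1(✓)  1-0000(✓)  1-0011(✓)  1-0100(✓)  1-0111(✓)  1-1111(✓)  10-100  10-111(✓)  100-00(✓)  100-11(✓)  11-101(✓)  11-111(✓)  110-00(✓)  110-11(✓)  1100-0  11001-  1101-1(✓)  11010-(✓)  111-01(✓)  1111-1(✓)  11111-
size-2^2 implicants → -1-101  -10-00  -1010-  -11-01  -111-1  011--1  1--111  1-0-00  1-0-11  11-1-1
Unchecked terms (primes): -01010, -1-101, -10-00, -1010-, -11-01, -111-1, 0-1000, 0-1011, 0010-0, 00101-, 01-000, 0101-0, 011--1, 01100-, 1--111, 1-0-00, 1-0-11, 10-100, 11-1-1, 1100-0, 11001-, 11111-
Minterm coverage:
  m8 ⊆ 0-1000,0010-0
  m10 ⊆ -01010,0010-0,00101-
  m11 ⊆ 0-1011,00101-
  m16 ⊆ -10-00,01-000
  m20 ⊆ -10-00,-1010-,0101-0
  m21 ⊆ -1-101,-1010-
  m22 ⊆ 0101-0 [E]
  m24 ⊆ 0-1000,01-000,01100-
  m25 ⊆ -11-01,011--1,01100-
  m29 ⊆ -1-101,-11-01,-111-1,011--1
  m31 ⊆ -111-1,011--1
  m32 ⊆ 1-0-00 [E]
  m35 ⊆ 1-0-11 [E]
  m36 ⊆ 1-0-00,10-100
  m39 ⊆ 1--111,1-0-11
  m42 ⊆ -01010 [E]
  m44 ⊆ 10-100 [E]
  m47 ⊆ 1--111 [E]
  m48 ⊆ -10-00,1-0-00,1100-0
  m50 ⊆ 1100-0,11001-
  m51 ⊆ 1-0-11,11001-
  m52 ⊆ -10-00,-1010-,1-0-00
  m53 ⊆ -1-101,-1010-,11-1-1
  m55 ⊆ 1--111,1-0-11,11-1-1
  m57 ⊆ -11-01 [E]
  m61 ⊆ -1-101,-11-01,-111-1,11-1-1
  m62 ⊆ 11111- [E]
  m63 ⊆ -111-1,1--111,11-1-1,11111-
E = {-01010, -11-01, 0101-0, 1--111, 1-0-00, 1-0-11, 10-100, 11111-}

NO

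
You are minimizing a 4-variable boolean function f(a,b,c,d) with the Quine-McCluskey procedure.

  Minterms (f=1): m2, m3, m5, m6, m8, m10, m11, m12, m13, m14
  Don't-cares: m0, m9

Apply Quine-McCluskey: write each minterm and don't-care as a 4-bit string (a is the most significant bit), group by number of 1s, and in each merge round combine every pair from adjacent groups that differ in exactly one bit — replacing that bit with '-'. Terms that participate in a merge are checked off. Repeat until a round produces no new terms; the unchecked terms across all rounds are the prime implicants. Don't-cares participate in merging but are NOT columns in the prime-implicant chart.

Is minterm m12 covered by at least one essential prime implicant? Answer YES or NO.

NO

[col 0] 0000*, 0010*, 0011*, 0101*, 0110*, 1000*, 1001*, 1010*, 1011*, 1100*, 1101*, 1110*
[col 1] -000*, -010*, -011*, -101, -110*, 0-10*, 00-0*, 001-*, 1-00*, 1-01*, 1-10*, 10-0*, 10-1*, 100-*, 101-*, 11-0*, 110-*
[col 2] --10, -0-0, -01-, 1--0, 1-0-, 10--
Prime implicants: --10, -0-0, -01-, -101, 1--0, 1-0-, 10--
PI chart (minterm → PIs covering it):
  2 | --10,-0-0,-01-
  3 | -01-  (sole → essential)
  5 | -101  (sole → essential)
  6 | --10  (sole → essential)
  8 | -0-0,1--0,1-0-,10--
  10 | --10,-0-0,-01-,1--0,10--
  11 | -01-,10--
  12 | 1--0,1-0-
  13 | -101,1-0-
  14 | --10,1--0
Essential prime implicants: --10, -01-, -101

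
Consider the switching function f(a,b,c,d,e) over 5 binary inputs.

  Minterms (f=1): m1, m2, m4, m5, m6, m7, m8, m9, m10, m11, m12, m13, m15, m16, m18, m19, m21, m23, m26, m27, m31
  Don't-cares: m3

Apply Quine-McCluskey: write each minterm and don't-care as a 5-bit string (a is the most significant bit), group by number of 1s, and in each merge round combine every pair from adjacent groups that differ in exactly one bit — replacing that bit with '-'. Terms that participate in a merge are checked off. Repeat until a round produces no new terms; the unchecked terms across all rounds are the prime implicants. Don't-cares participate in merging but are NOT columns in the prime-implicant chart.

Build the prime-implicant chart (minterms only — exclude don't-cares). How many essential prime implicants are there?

size-2^0 implicants → 00001(✓)  00010(✓)  00011(✓)  00100(✓)  00101(✓)  00110(✓)  00111(✓)  01000(✓)  01001(✓)  01010(✓)  01011(✓)  01100(✓)  01101(✓)  01111(✓)  10000(✓)  10010(✓)  10011(✓)  10101(✓)  10111(✓)  11010(✓)  11011(✓)  11111(✓)
size-2^1 implicants → -0010(✓)  -0011(✓)  -0101(✓)  -0111(✓)  -1010(✓)  -1011(✓)  -1111(✓)  0-001(✓)  0-010(✓)  0-011(✓)  0-100(✓)  0-101(✓)  0-111(✓)  00-01(✓)  00-10(✓)  00-11(✓)  000-1(✓)  0001-(✓)  001-0(✓)  001-1(✓)  0010-(✓)  0011-(✓)  01-00(✓)  01-01(✓)  01-11(✓)  010-0(✓)  010-1(✓)  0100-(✓)  0101-(✓)  011-1(✓)  0110-(✓)  1-010(✓)  1-011(✓)  1-111(✓)  10-11(✓)  100-0  1001-(✓)  101-1(✓)  11-11(✓)  1101-(✓)
size-2^2 implicants → --010(✓)  --011(✓)  --111(✓)  -0-11(✓)  -001-(✓)  -01-1  -1-11(✓)  -101-(✓)  0--01(✓)  0--11(✓)  0-0-1(✓)  0-01-(✓)  0-1-1(✓)  0-10-  00--1(✓)  00-1-  001--  01--1(✓)  01-0-  010--  1--11(✓)  1-01-(✓)
size-2^3 implicants → ---11  --01-  0---1
Unchecked terms (primes): ---11, --01-, -01-1, 0---1, 0-10-, 00-1-, 001--, 01-0-, 010--, 100-0
Minterm coverage:
  m1 ⊆ 0---1 [E]
  m2 ⊆ --01-,00-1-
  m4 ⊆ 0-10-,001--
  m5 ⊆ -01-1,0---1,0-10-,001--
  m6 ⊆ 00-1-,001--
  m7 ⊆ ---11,-01-1,0---1,00-1-,001--
  m8 ⊆ 01-0-,010--
  m9 ⊆ 0---1,01-0-,010--
  m10 ⊆ --01-,010--
  m11 ⊆ ---11,--01-,0---1,010--
  m12 ⊆ 0-10-,01-0-
  m13 ⊆ 0---1,0-10-,01-0-
  m15 ⊆ ---11,0---1
  m16 ⊆ 100-0 [E]
  m18 ⊆ --01-,100-0
  m19 ⊆ ---11,--01-
  m21 ⊆ -01-1 [E]
  m23 ⊆ ---11,-01-1
  m26 ⊆ --01- [E]
  m27 ⊆ ---11,--01-
  m31 ⊆ ---11 [E]
E = {---11, --01-, -01-1, 0---1, 100-0}

5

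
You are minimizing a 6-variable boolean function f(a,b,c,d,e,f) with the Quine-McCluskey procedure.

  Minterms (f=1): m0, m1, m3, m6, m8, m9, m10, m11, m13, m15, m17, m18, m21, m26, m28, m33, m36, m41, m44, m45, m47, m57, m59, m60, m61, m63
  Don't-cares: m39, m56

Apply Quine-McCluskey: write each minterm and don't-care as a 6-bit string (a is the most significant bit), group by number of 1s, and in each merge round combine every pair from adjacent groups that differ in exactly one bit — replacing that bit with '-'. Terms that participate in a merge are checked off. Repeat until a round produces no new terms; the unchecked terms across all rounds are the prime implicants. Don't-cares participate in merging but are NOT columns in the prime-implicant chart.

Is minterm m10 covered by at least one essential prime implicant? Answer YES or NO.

Round 0: 000000✓ 000001✓ 000011✓ 000110 001000✓ 001001✓ 001010✓ 001011✓ 001101✓ 001111✓ 010001✓ 010010✓ 010101✓ 011010✓ 011100✓ 100001✓ 100100✓ 100111✓ 101001✓ 101100✓ 101101✓ 101111✓ 111000✓ 111001✓ 111011✓ 111100✓ 111101✓ 111111✓
Round 1: -00001✓ -01001✓ -01101✓ -01111✓ -11100 0-0001 0-1010 00-000✓ 00-001✓ 00-011✓ 0000-1✓ 00000-✓ 001-01✓ 001-11✓ 0010-0✓ 0010-1✓ 00100-✓ 00101-✓ 0011-1✓ 01-010 010-01 1-1001✓ 1-1100✓ 1-1101✓ 1-1111✓ 10-001✓ 10-100 10-111 101-01✓ 1011-1✓ 10110-✓ 111-00✓ 111-01✓ 111-11✓ 1110-1✓ 11100-✓ 1111-1✓ 11110-✓
Round 2: -0-001 -01-01 -011-1 00-0-1 00-00- 001--1 0010-- 1-1-01 1-11-1 1-110- 111--1 111-0-
PIs = {-0-001, -01-01, -011-1, -11100, 0-0001, 0-1010, 00-0-1, 00-00-, 000110, 001--1, 0010--, 01-010, 010-01, 1-1-01, 1-11-1, 1-110-, 10-100, 10-111, 111--1, 111-0-}
Coverage chart:
  m0: 00-00- ←essential
  m1: -0-001,0-0001,00-0-1,00-00-
  m3: 00-0-1 ←essential
  m6: 000110 ←essential
  m8: 00-00-,0010--
  m9: -0-001,-01-01,00-0-1,00-00-,001--1,0010--
  m10: 0-1010,0010--
  m11: 00-0-1,001--1,0010--
  m13: -01-01,-011-1,001--1
  m15: -011-1,001--1
  m17: 0-0001,010-01
  m18: 01-010 ←essential
  m21: 010-01 ←essential
  m26: 0-1010,01-010
  m28: -11100 ←essential
  m33: -0-001 ←essential
  m36: 10-100 ←essential
  m41: -0-001,-01-01,1-1-01
  m44: 1-110-,10-100
  m45: -01-01,-011-1,1-1-01,1-11-1,1-110-
  m47: -011-1,1-11-1,10-111
  m57: 1-1-01,111--1,111-0-
  m59: 111--1 ←essential
  m60: -11100,1-110-,111-0-
  m61: 1-1-01,1-11-1,1-110-,111--1,111-0-
  m63: 1-11-1,111--1
Essential: -0-001, -11100, 00-0-1, 00-00-, 000110, 01-010, 010-01, 10-100, 111--1

NO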